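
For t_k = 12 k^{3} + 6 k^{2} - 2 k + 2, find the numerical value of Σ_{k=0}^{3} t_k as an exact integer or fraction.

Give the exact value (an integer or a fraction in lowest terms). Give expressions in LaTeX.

t_(k+1)/t_k = (-k + 6*(k + 1)**3 + 3*(k + 1)**2)/(6*k**3 + 3*k**2 - k + 1).
Normal form (A,B,C) = (1, 1, k**3 + k**2/2 - k/6 + 1/6).
Key eq: (1)·f(k+1) = (1)·f(k) + (k**3 + k**2/2 - k/6 + 1/6).
Bound: deg f ≤ 4.
Coefficient equations give f(k) = k*(3*k**3 - 4*k**2 - k + 4)/12.
So s_k = (B(k−1)f/C)·t_k = (k*(3*k**3 - 4*k**2 - k + 4)/(2*(6*k**3 + 3*k**2 - k + 1)))·t_k = k*(3*k**3 - 4*k**2 - k + 4).
Verify: 12*k**3 + 6*k**2 - 2*k + 2 matches t_k.
Σ_(k=0)^(3) t_k = s_(4) − s_(0) = 512 − (0) = 512.

Σ = 512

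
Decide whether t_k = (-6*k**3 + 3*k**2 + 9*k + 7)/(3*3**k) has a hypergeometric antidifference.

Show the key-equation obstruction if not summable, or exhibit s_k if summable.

Step 1: r(k) = (6*k**3 + 15*k**2 + 3*k - 13)/(3*(6*k**3 - 3*k**2 - 9*k - 7)).
Factor: A=1/3; B=1; C=k**3 - k**2/2 - 3*k/2 - 7/6.
Need (1/3)·f(k+1) − (1)·f(k) = k**3 - k**2/2 - 3*k/2 - 7/6.
From deg A=0, deg B=0, deg C=3: d=3.
Solving with deg f ≤ 3: f(k) = -(3*k**3 + 3*k**2 + 3*k + 1)/2.
Then R = B(k−1)f/C = -3*(3*k**3 + 3*k**2 + 3*k + 1)/(6*k**3 - 3*k**2 - 9*k - 7), so s_k = R(k)·t_k = (3*k**3 + 3*k**2 + 3*k + 1)/3**k.
Verify: (-6*k**3 + 3*k**2 + 9*k + 7)/(3*3**k) matches t_k.

Yes. s_k = (3*k**3 + 3*k**2 + 3*k + 1)/3**k.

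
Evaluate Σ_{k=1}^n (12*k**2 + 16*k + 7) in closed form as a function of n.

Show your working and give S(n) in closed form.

Step 1: r(k) = (12*k**2 + 40*k + 35)/(12*k**2 + 16*k + 7).
Take A(k)=1, B(k)=1, C(k)=k**2 + 4*k/3 + 7/12.
Solve (1)·f(k+1) − (1)·f(k) = k**2 + 4*k/3 + 7/12.
Degrees (0,0,2) ⇒ d ≤ 3.
Coefficient equations give f(k) = k*(4*k**2 + 2*k + 1)/12.
Certificate R = B(k−1)f/C = k*(4*k**2 + 2*k + 1)/(12*k**2 + 16*k + 7) gives s_k = k*(4*k**2 + 2*k + 1).
s_(k+1) − s_k = 12*k**2 + 16*k + 7 = t_k.
s_(n+1) = 4*n**3 + 14*n**2 + 17*n + 7 and s_(1) = 7, so S(n) = n*(4*n**2 + 14*n + 17).

S(n) = n*(4*n**2 + 14*n + 17)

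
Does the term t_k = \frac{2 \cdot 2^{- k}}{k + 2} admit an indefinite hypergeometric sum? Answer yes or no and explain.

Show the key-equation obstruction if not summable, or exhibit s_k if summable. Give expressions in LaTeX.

t_(k+1)/t_k = (k + 2)/(2*(k + 3)).
So A=k/2 + 1 and B=k + 3, with C=1.
Key eq: (k/2 + 1)·f(k+1) = (k + 2)·f(k) + (1).
d = -1 from the (1,1,0) case.
deg f ≤ -1 is impossible — no certificate.

No — key equation has no polynomial f.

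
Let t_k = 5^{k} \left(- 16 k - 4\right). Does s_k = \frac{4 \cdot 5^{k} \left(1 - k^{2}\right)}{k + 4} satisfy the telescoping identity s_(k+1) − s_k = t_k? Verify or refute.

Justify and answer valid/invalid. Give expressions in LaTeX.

Invalid: residual \frac{5^{k} \left(48 k^{2} + 192 k + 60\right)}{k^{2} + 9 k + 20} ≠ 0.

s_(k+1) = 20*5**k*(1 - (k + 1)**2)/(k + 5)
s_(k+1) − s_k = 5**k*(-16*k**3 - 100*k**2 - 164*k - 20)/(k**2 + 9*k + 20)
(s_(k+1) − s_k) − t_k = 5**k*(48*k**2 + 192*k + 60)/(k**2 + 9*k + 20)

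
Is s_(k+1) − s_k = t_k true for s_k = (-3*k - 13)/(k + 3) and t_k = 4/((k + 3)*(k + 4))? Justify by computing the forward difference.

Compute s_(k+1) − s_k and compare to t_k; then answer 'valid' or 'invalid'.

s_(k+1) = (-3*k - 16)/(k + 4)
s_(k+1) − s_k = 4/(k**2 + 7*k + 12)
(s_(k+1) − s_k) − t_k = 0

Valid: the claim telescopes to t_k.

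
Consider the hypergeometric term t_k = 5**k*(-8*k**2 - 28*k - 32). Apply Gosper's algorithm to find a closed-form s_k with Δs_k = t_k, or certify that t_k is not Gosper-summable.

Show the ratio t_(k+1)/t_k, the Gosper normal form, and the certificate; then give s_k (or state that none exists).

t_(k+1)/t_k = 5*(2*k**2 + 11*k + 17)/(2*k**2 + 7*k + 8).
Take A(k)=5, B(k)=1, C(k)=k**2 + 7*k/2 + 4.
Solve (5)·f(k+1) − (1)·f(k) = k**2 + 7*k/2 + 4.
deg f ≤ 2 (via 0,0,2).
Coefficient equations give f(k) = (2*k**2 + 2*k + 3)/8.
Get s_k = R·t_k = 5**k*(-2*k**2 - 2*k - 3) with R(k) = B(k−1)f(k)/C(k) = (2*k**2 + 2*k + 3)/(4*(2*k**2 + 7*k + 8)).
Δs = 5**k*(-8*k**2 - 28*k - 32), as required.

s_k = 5**k*(-2*k**2 - 2*k - 3)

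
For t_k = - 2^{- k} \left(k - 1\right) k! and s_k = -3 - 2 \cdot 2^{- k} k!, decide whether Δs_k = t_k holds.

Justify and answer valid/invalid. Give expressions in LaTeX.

s_(k+1) = -(3*2**k + k*factorial(k) + factorial(k))/2**k
s_(k+1) − s_k = -(k - 1)*factorial(k)/2**k
(s_(k+1) − s_k) − t_k = 0

valid (s_(k+1) − s_k reduces to t_k)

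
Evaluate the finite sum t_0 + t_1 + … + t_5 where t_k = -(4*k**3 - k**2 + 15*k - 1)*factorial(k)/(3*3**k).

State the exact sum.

Ratio r(k) = (k + 1)*(15*k + 4*(k + 1)**3 - (k + 1)**2 + 14)/(3*(4*k**3 - k**2 + 15*k - 1)).
Normal form (A,B,C) = (k/3 + 1/3, 1, k**3 - k**2/4 + 15*k/4 - 1/4).
Key eq: (k/3 + 1/3)·f(k+1) = (1)·f(k) + (k**3 - k**2/4 + 15*k/4 - 1/4).
Degrees (1,0,3) ⇒ d ≤ 2.
A polynomial solution: f(k) = 3*(4*k**2 - k + 2)/4.
So s_k = (B(k−1)f/C)·t_k = (3*(4*k**2 - k + 2)/(4*k**3 - k**2 + 15*k - 1))·t_k = -(4*k**2 - k + 2)*factorial(k)/3**k.
Verify: -(4*k**3 - k**2 + 15*k - 1)*factorial(k)/(3*3**k) matches t_k.
Evaluate s at k=6 and k=0: -11200/81 and -2; difference -11038/81.

Σ = -11038/81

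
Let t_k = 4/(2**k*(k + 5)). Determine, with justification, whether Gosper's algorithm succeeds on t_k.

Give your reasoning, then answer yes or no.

No — key equation has no polynomial f.

r(k) = (k + 5)/(2*(k + 6)) after simplifying.
A = k/2 + 5/2, B = k + 6, C = 1.
Solve (k/2 + 5/2)·f(k+1) − (k + 5)·f(k) = 1.
d = -1 from the (1,1,0) case.
Bound -1 < 0, so the key equation has no polynomial solution.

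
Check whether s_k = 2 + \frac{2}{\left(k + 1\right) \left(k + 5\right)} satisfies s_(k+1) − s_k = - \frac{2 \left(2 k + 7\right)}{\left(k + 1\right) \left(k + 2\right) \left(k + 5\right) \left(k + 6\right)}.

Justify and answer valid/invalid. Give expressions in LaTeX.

valid; difference matches t_k

s_(k+1) = 2 + 2/((k + 2)*(k + 6))
s_(k+1) − s_k = 2*(-2*k - 7)/(k**4 + 14*k**3 + 65*k**2 + 112*k + 60)
(s_(k+1) − s_k) − t_k = 0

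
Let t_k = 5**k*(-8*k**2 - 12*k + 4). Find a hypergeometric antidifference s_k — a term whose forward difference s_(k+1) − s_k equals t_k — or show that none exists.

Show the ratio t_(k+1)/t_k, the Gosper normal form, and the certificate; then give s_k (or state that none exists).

s_k = 5**k*(-2*k**2 + 2*k + 1)

Ratio r(k) = 5*(2*k**2 + 7*k + 4)/(2*k**2 + 3*k - 1).
Normal form (A,B,C) = (5, 1, k**2 + 3*k/2 - 1/2).
Set up (5)·f(k+1) − (1)·f(k) − (k**2 + 3*k/2 - 1/2) = 0.
deg f ≤ 2 (via 0,0,2).
Solve for f: f(k) = (2*k**2 - 2*k - 1)/8 (degree 2 ≤ 2).
So s_k = (B(k−1)f/C)·t_k = ((2*k**2 - 2*k - 1)/(4*(2*k**2 + 3*k - 1)))·t_k = 5**k*(-2*k**2 + 2*k + 1).
Check: Δs_k = 5**k*(-8*k**2 - 12*k + 4). ✓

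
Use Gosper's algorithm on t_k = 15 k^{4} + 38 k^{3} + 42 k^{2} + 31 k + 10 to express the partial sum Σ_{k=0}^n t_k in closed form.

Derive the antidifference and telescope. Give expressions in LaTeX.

The ratio is (15*k**4 + 98*k**3 + 246*k**2 + 289*k + 136)/(15*k**4 + 38*k**3 + 42*k**2 + 31*k + 10).
Gosper form: A/B · C(k+1)/C(k) with A=1, B=1, C=k**4 + 38*k**3/15 + 14*k**2/5 + 31*k/15 + 2/3.
Solve (1)·f(k+1) − (1)·f(k) = k**4 + 38*k**3/15 + 14*k**2/5 + 31*k/15 + 2/3.
d = 5 from the (0,0,4) case.
Coefficient equations give f(k) = k*(3*k**4 + 2*k**3 + 4*k + 1)/15.
Then R = B(k−1)f/C = k*(3*k**4 + 2*k**3 + 4*k + 1)/(15*k**4 + 38*k**3 + 42*k**2 + 31*k + 10), so s_k = R(k)·t_k = k*(3*k**4 + 2*k**3 + 4*k + 1).
Δs = 15*k**4 + 38*k**3 + 42*k**2 + 31*k + 10, as required.
Evaluate: s_(n+1) = 3*n**5 + 17*n**4 + 38*n**3 + 46*n**2 + 32*n + 10; subtract s_(0) = 0 ⇒ S(n) = 3*n**5 + 17*n**4 + 38*n**3 + 46*n**2 + 32*n + 10.

S(n) = 3 n^{5} + 17 n^{4} + 38 n^{3} + 46 n^{2} + 32 n + 10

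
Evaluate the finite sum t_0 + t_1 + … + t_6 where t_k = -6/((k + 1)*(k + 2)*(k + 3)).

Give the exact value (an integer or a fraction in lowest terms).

Σ = -35/24

t_(k+1)/t_k = (k + 1)/(k + 4).
So A=k + 1 and B=k + 4, with C=1.
f must satisfy (k + 1)·f(k+1) − (k + 3)·f(k) = 1.
Bound: deg f ≤ 2.
A polynomial solution: f(k) = k*(k + 3)/4.
R(k) = B(k−1)·f(k)/C(k) = k*(k + 3)**2/4; s_k = R·t_k = 3*k*(-k - 3)/(2*(k + 1)*(k + 2)).
Δs = -6/(k**3 + 6*k**2 + 11*k + 6), as required.
Telescoping: Σ = s_(7) − s_(0) = -35/24 − (0) = -35/24.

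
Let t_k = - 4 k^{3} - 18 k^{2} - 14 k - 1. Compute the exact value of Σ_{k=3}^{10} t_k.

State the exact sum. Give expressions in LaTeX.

Compute t_(k+1)/t_k: get (4*k**3 + 30*k**2 + 62*k + 37)/(4*k**3 + 18*k**2 + 14*k + 1).
So A=1 and B=1, with C=k**3 + 9*k**2/2 + 7*k/2 + 1/4.
Need (1)·f(k+1) − (1)·f(k) = k**3 + 9*k**2/2 + 7*k/2 + 1/4.
d = 4 from the (0,0,3) case.
A polynomial solution: f(k) = k*(k**3 + 4*k**2 - k - 3)/4.
R(k) = B(k−1)·f(k)/C(k) = k*(k**3 + 4*k**2 - k - 3)/(4*k**3 + 18*k**2 + 14*k + 1); s_k = R·t_k = k*(-k**3 - 4*k**2 + k + 3).
Δs = -4*k**3 - 18*k**2 - 14*k - 1, as required.
Σ_(k=3)^(10) t_k = s_(11) − s_(3) = -19811 − (-171) = -19640.

Σ = -19640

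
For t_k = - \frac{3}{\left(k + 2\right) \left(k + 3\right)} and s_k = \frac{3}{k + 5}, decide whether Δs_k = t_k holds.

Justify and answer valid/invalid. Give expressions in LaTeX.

s_(k+1) = 3/(k + 6)
s_(k+1) − s_k = -3/((k + 5)*(k + 6))
(s_(k+1) − s_k) − t_k = 18*(k + 4)/(k**4 + 16*k**3 + 91*k**2 + 216*k + 180)

Invalid: residual \frac{18 \left(k + 4\right)}{k^{4} + 16 k^{3} + 91 k^{2} + 216 k + 180} ≠ 0.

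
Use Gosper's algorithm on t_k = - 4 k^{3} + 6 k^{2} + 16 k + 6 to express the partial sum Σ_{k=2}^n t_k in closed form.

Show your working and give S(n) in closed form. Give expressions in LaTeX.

S(n) = - n^{4} + 10 n^{2} + 15 n - 24

The ratio is (2*k**3 + 3*k**2 - 8*k - 12)/(2*k**3 - 3*k**2 - 8*k - 3).
Gosper form: A/B · C(k+1)/C(k) with A=1, B=1, C=k**3 - 3*k**2/2 - 4*k - 3/2.
Set up (1)·f(k+1) − (1)·f(k) − (k**3 - 3*k**2/2 - 4*k - 3/2) = 0.
From deg A=0, deg B=0, deg C=3: d=4.
Solving with deg f ≤ 4: f(k) = k*(k + 1)*(k**2 - 5*k + 1)/4.
Get s_k = R·t_k = k*(-k**3 + 4*k**2 + 4*k - 1) with R(k) = B(k−1)f(k)/C(k) = k*(k**2 - 5*k + 1)/(2*(k - 3)*(2*k + 1)).
Verify: -4*k**3 + 6*k**2 + 16*k + 6 matches t_k.
Evaluate: s_(n+1) = -n**4 + 10*n**2 + 15*n + 6; subtract s_(2) = 30 ⇒ S(n) = -n**4 + 10*n**2 + 15*n - 24.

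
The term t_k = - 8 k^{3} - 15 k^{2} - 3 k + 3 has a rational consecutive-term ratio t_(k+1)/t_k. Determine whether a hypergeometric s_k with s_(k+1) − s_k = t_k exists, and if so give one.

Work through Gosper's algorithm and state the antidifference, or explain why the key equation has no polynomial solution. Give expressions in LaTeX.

s_k = k \left(- 2 k^{3} - k^{2} + 4 k + 2\right)

Step 1: r(k) = (8*k**3 + 39*k**2 + 57*k + 23)/(8*k**3 + 15*k**2 + 3*k - 3).
So A=1 and B=1, with C=k**3 + 15*k**2/8 + 3*k/8 - 3/8.
Set up (1)·f(k+1) − (1)·f(k) − (k**3 + 15*k**2/8 + 3*k/8 - 3/8) = 0.
Degrees (0,0,3) ⇒ d ≤ 4.
Solve for f: f(k) = k*(2*k + 1)*(k**2 - 2)/8 (degree 4 ≤ 4).
Then R = B(k−1)f/C = k*(2*k + 1)*(k**2 - 2)/(8*k**3 + 15*k**2 + 3*k - 3), so s_k = R(k)·t_k = k*(-2*k**3 - k**2 + 4*k + 2).
Δs = -8*k**3 - 15*k**2 - 3*k + 3, as required.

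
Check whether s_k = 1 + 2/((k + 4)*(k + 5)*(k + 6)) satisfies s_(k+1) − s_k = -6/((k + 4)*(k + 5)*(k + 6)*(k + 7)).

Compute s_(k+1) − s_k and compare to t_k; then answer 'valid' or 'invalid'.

s_(k+1) = 1 + 2/((k + 5)*(k + 6)*(k + 7))
s_(k+1) − s_k = -6/((k + 4)*(k + 5)*(k + 6)*(k + 7))
(s_(k+1) − s_k) − t_k = 0

valid (s_(k+1) − s_k reduces to t_k)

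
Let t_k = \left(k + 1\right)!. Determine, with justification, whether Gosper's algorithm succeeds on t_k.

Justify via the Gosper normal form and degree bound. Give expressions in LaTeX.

r(k) = k + 2 after simplifying.
A = k + 2, B = 1, C = 1.
Set up (k + 2)·f(k+1) − (1)·f(k) − (1) = 0.
deg f ≤ -1 (via 1,0,0).
deg f ≤ -1 is impossible — no certificate.

No — key equation has no polynomial f.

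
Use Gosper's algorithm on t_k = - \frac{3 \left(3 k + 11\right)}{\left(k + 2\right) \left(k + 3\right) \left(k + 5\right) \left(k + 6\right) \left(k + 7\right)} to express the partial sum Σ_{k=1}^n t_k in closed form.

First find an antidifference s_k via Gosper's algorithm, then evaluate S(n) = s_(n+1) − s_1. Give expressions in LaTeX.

Step 1: r(k) = (k + 2)*(k + 5)*(3*k + 14)/((k + 4)*(k + 8)*(3*k + 11)).
A = k + 2, B = k + 8, C = k**2 + 23*k/3 + 44/3.
Set up (k + 2)·f(k+1) − (k + 7)·f(k) − (k**2 + 23*k/3 + 44/3) = 0.
deg f ≤ 5 (via 1,1,2).
A polynomial solution: f(k) = k*(k + 3)*(k + 4)*(k**2 + 13*k + 52)/180.
Then R = B(k−1)f/C = k*(k + 3)*(k + 7)*(k**2 + 13*k + 52)/(60*(3*k + 11)), so s_k = R(k)·t_k = k*(-k**2 - 13*k - 52)/(20*(k**3 + 13*k**2 + 52*k + 60)).
Check: Δs_k = 3*(-3*k - 11)/(k**5 + 23*k**4 + 203*k**3 + 853*k**2 + 1692*k + 1260). ✓
Σ_(k=1)^n t_k = s_(n+1) − s_(1) = ((-n**3 - 16*n**2 - 81*n - 66)/(20*(n**3 + 16*n**2 + 81*n + 126))) − (-11/420), i.e. n*(-n**2 - 16*n - 81)/(42*(n**3 + 16*n**2 + 81*n + 126)).

S(n) = \frac{n \left(- n^{2} - 16 n - 81\right)}{42 \left(n^{3} + 16 n^{2} + 81 n + 126\right)}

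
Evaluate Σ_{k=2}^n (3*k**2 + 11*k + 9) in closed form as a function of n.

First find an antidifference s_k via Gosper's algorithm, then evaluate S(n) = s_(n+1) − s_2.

r(k) = (3*k**2 + 17*k + 23)/(3*k**2 + 11*k + 9) after simplifying.
So A=1 and B=1, with C=k**2 + 11*k/3 + 3.
Need (1)·f(k+1) − (1)·f(k) = k**2 + 11*k/3 + 3.
From deg A=0, deg B=0, deg C=2: d=3.
A polynomial solution: f(k) = k*(k + 2)**2/3.
Certificate R = B(k−1)f/C = k*(k + 2)**2/(3*k**2 + 11*k + 9) gives s_k = k*(k**2 + 4*k + 4).
Verify: 3*k**2 + 11*k + 9 matches t_k.
Telescope: S(n) = s_(n+1) − s_(2) = n**3 + 7*n**2 + 15*n + 9 − (32) = n**3 + 7*n**2 + 15*n - 23.

S(n) = n**3 + 7*n**2 + 15*n - 23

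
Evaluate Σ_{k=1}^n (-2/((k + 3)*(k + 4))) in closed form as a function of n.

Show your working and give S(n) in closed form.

S(n) = -n/(2*n + 8)

The ratio is (k + 3)/(k + 5).
So A=k + 3 and B=k + 5, with C=1.
Need (k + 3)·f(k+1) − (k + 4)·f(k) = 1.
Bound: deg f ≤ 1.
Solve for f: f(k) = k/3 (degree 1 ≤ 1).
Certificate R = B(k−1)f/C = k*(k + 4)/3 gives s_k = -2*k/(3*k + 9).
s_(k+1) − s_k = -2/(k**2 + 7*k + 12) = t_k.
Telescope: S(n) = s_(n+1) − s_(1) = 2*(-n - 1)/(3*(n + 4)) − (-1/6) = -n/(2*n + 8).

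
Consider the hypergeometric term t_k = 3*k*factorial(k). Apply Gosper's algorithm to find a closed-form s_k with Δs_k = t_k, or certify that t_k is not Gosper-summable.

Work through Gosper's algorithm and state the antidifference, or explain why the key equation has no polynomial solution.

s_k = 3*factorial(k)

t_(k+1)/t_k = (k + 1)**2/k.
So A=k + 1 and B=1, with C=k.
Set up (k + 1)·f(k+1) − (1)·f(k) − (k) = 0.
From deg A=1, deg B=0, deg C=1: d=0.
A polynomial solution: f(k) = 1.
So s_k = (B(k−1)f/C)·t_k = (1/k)·t_k = 3*factorial(k).
Δs = 3*k*factorial(k), as required.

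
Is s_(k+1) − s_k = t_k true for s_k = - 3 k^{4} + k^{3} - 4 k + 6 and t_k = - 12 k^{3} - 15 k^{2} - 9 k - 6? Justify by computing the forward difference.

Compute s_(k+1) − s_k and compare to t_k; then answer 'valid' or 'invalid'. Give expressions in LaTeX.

Valid — Δs_k = t_k.

s_(k+1) = -4*k - 3*(k + 1)**4 + (k + 1)**3 + 2
s_(k+1) − s_k = -12*k**3 - 15*k**2 - 9*k - 6
(s_(k+1) − s_k) − t_k = 0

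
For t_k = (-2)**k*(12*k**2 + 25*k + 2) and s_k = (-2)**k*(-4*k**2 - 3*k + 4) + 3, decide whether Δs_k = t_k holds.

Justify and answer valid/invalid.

s_(k+1) = (-2)**(k + 1)*(-3*k - 4*(k + 1)**2 + 1) + 3
s_(k+1) − s_k = (-2)**k*(12*k**2 + 25*k + 2)
(s_(k+1) − s_k) − t_k = 0

valid (s_(k+1) − s_k reduces to t_k)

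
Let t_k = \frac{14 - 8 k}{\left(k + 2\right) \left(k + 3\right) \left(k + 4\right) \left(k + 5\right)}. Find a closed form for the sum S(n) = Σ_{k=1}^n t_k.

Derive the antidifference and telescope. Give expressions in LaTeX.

t_(k+1)/t_k = (k + 2)*(4*k - 3)/((k + 6)*(4*k - 7)).
Gosper form: A/B · C(k+1)/C(k) with A=k + 2, B=k + 6, C=k - 7/4.
f must satisfy (k + 2)·f(k+1) − (k + 5)·f(k) = k - 7/4.
deg f ≤ 3 (via 1,1,1).
Coefficient equations give f(k) = -k*(k**2 + 9*k + 74)/96.
R(k) = B(k−1)·f(k)/C(k) = -k*(k + 5)*(k**2 + 9*k + 74)/(24*(4*k - 7)); s_k = R·t_k = k*(k**2 + 9*k + 74)/(12*(k + 2)*(k + 3)*(k + 4)).
Verify: 2*(7 - 4*k)/(k**4 + 14*k**3 + 71*k**2 + 154*k + 120) matches t_k.
Σ_(k=1)^n t_k = s_(n+1) − s_(1) = ((n**3 + 12*n**2 + 95*n + 84)/(12*(n**3 + 12*n**2 + 47*n + 60))) − (7/60), i.e. n*(-n**2 - 12*n + 73)/(30*(n**3 + 12*n**2 + 47*n + 60)).

S(n) = \frac{n \left(- n^{2} - 12 n + 73\right)}{30 \left(n^{3} + 12 n^{2} + 47 n + 60\right)}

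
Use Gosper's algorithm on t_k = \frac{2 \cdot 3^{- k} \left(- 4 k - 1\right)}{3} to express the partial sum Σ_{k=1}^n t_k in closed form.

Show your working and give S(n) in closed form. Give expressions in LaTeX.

r(k) = (4*k + 5)/(3*(4*k + 1)) after simplifying.
Factor: A=1/3; B=1; C=k + 1/4.
Set up (1/3)·f(k+1) − (1)·f(k) − (k + 1/4) = 0.
d = 1 from the (0,0,1) case.
A polynomial solution: f(k) = -3*(4*k + 3)/8.
R(k) = B(k−1)·f(k)/C(k) = -3*(4*k + 3)/(2*(4*k + 1)); s_k = R·t_k = (4*k + 3)/3**k.
s_(k+1) − s_k = 2*(-4*k - 1)/(3*3**k) = t_k.
s_(n+1) = 3**(-n - 1)*(4*n + 7) and s_(1) = 7/3, so S(n) = 3**(-n - 1)*(-7*3**n + 4*n + 7).

S(n) = 3^{- n - 1} \left(- 7 \cdot 3^{n} + 4 n + 7\right)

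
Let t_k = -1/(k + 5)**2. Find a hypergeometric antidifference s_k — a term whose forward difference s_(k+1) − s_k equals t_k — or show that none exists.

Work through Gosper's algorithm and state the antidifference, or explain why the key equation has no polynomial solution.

r(k) = (k + 5)**2/(k + 6)**2 after simplifying.
A = k**2 + 10*k + 25, B = k**2 + 12*k + 36, C = 1.
Solve (k**2 + 10*k + 25)·f(k+1) − (k**2 + 10*k + 25)·f(k) = 1.
Degrees (2,2,0) ⇒ d ≤ 0.
Put f(k) = c0: A·f(k+1) − B(k−1)·f(k) − C = -1; need -1 = 0 — inconsistent ⇒ no f, not summable.

no hypergeometric antidifference exists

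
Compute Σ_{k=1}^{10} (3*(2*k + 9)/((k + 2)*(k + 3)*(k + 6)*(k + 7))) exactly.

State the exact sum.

r(k) = (k + 2)*(k + 6)*(2*k + 11)/((k + 4)*(k + 8)*(2*k + 9)) after simplifying.
Factor: A=k + 2; B=k + 8; C=k**3 + 27*k**2/2 + 121*k/2 + 90.
Solve (k + 2)·f(k+1) − (k + 7)·f(k) = k**3 + 27*k**2/2 + 121*k/2 + 90.
Bound: deg f ≤ 5.
Solve for f: f(k) = k*(k + 3)*(k + 4)*(k + 5)*(k + 8)/24 (degree 5 ≤ 5).
R(k) = B(k−1)·f(k)/C(k) = k*(k + 3)*(k + 7)*(k + 8)/(12*(2*k + 9)); s_k = R·t_k = k*(k + 8)/(4*(k**2 + 8*k + 12)).
s_(k+1) − s_k = 3*(2*k + 9)/(k**4 + 18*k**3 + 113*k**2 + 288*k + 252) = t_k.
Telescoping: Σ = s_(11) − s_(1) = 209/884 − (3/28) = 200/1547.

Σ = 200/1547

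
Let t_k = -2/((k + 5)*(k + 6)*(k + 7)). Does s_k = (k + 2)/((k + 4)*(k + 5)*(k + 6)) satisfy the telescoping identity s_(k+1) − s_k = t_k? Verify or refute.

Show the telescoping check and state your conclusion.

s_(k+1) = (k + 3)/((k + 5)*(k + 6)*(k + 7))
s_(k+1) − s_k = 2*(-k - 1)/(k**4 + 22*k**3 + 179*k**2 + 638*k + 840)
(s_(k+1) − s_k) − t_k = 6/(k**4 + 22*k**3 + 179*k**2 + 638*k + 840)

Invalid: residual 6/(k**4 + 22*k**3 + 179*k**2 + 638*k + 840) ≠ 0.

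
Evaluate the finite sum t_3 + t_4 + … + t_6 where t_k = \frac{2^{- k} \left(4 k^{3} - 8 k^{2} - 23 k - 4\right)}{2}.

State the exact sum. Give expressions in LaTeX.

Σ = 157/32

Compute t_(k+1)/t_k: get (4*k**3 + 4*k**2 - 27*k - 31)/(2*(4*k**3 - 8*k**2 - 23*k - 4)).
Normal form (A,B,C) = (1/2, 1, k**3 - 2*k**2 - 23*k/4 - 1).
Need (1/2)·f(k+1) − (1)·f(k) = k**3 - 2*k**2 - 23*k/4 - 1.
Degrees (0,0,3) ⇒ d ≤ 3.
Coefficient equations give f(k) = -(4*k**3 + 4*k**2 - 3*k + 1)/2.
Then R = B(k−1)f/C = -2*(4*k**3 + 4*k**2 - 3*k + 1)/(4*k**3 - 8*k**2 - 23*k - 4), so s_k = R(k)·t_k = (-4*k**3 - 4*k**2 + 3*k - 1)/2**k.
Check: Δs_k = (4*k**3 - 8*k**2 - 23*k - 4)/(2*2**k). ✓
Σ_(k=3)^(6) t_k = s_(7) − s_(3) = -387/32 − (-17) = 157/32.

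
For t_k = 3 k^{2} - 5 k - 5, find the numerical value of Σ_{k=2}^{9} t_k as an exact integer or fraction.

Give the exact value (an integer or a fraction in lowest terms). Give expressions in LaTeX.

Ratio r(k) = (3*k**2 + k - 7)/(3*k**2 - 5*k - 5).
Normal form (A,B,C) = (1, 1, k**2 - 5*k/3 - 5/3).
Need (1)·f(k+1) − (1)·f(k) = k**2 - 5*k/3 - 5/3.
Degrees (0,0,2) ⇒ d ≤ 3.
Solve for f: f(k) = k*(k**2 - 4*k - 2)/3 (degree 3 ≤ 3).
So s_k = (B(k−1)f/C)·t_k = (k*(k**2 - 4*k - 2)/(3*k**2 - 5*k - 5))·t_k = k*(k**2 - 4*k - 2).
Δs = 3*k**2 - 5*k - 5, as required.
Σ_(k=2)^(9) t_k = s_(10) − s_(2) = 580 − (-12) = 592.

Σ = 592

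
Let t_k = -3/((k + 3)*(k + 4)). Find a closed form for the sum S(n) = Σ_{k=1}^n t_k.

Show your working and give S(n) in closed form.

The ratio is (k + 3)/(k + 5).
So A=k + 3 and B=k + 5, with C=1.
Solve (k + 3)·f(k+1) − (k + 4)·f(k) = 1.
deg f ≤ 1 (via 1,1,0).
A polynomial solution: f(k) = k/3.
Certificate R = B(k−1)f/C = k*(k + 4)/3 gives s_k = -k/(k + 3).
s_(k+1) − s_k = -3/(k**2 + 7*k + 12) = t_k.
Telescope: S(n) = s_(n+1) − s_(1) = (-n - 1)/(n + 4) − (-1/4) = -3*n/(4*n + 16).

S(n) = -3*n/(4*n + 16)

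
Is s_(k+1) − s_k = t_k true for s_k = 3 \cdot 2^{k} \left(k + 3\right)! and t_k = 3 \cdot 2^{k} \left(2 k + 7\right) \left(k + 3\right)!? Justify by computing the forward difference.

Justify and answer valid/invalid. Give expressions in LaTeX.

s_(k+1) = 6*2**k*factorial(k + 4)
s_(k+1) − s_k = 3*2**k*(2*k + 7)*factorial(k + 3)
(s_(k+1) − s_k) − t_k = 0

valid; difference matches t_k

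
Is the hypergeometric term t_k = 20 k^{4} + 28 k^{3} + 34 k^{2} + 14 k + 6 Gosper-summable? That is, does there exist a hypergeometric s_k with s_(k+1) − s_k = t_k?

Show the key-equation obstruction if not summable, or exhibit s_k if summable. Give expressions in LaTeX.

Yes. s_k = k \left(4 k^{4} - 3 k^{3} + 4 k^{2} - 3 k + 4\right).

Ratio r(k) = (10*k**4 + 54*k**3 + 119*k**2 + 123*k + 51)/(10*k**4 + 14*k**3 + 17*k**2 + 7*k + 3).
So A=1 and B=1, with C=k**4 + 7*k**3/5 + 17*k**2/10 + 7*k/10 + 3/10.
f must satisfy (1)·f(k+1) − (1)·f(k) = k**4 + 7*k**3/5 + 17*k**2/10 + 7*k/10 + 3/10.
d = 5 from the (0,0,4) case.
A polynomial solution: f(k) = k*(4*k**4 - 3*k**3 + 4*k**2 - 3*k + 4)/20.
R(k) = B(k−1)·f(k)/C(k) = k*(4*k**4 - 3*k**3 + 4*k**2 - 3*k + 4)/(2*(k**2 + k + 1)*(10*k**2 + 4*k + 3)); s_k = R·t_k = k*(4*k**4 - 3*k**3 + 4*k**2 - 3*k + 4).
s_(k+1) − s_k = 20*k**4 + 28*k**3 + 34*k**2 + 14*k + 6 = t_k.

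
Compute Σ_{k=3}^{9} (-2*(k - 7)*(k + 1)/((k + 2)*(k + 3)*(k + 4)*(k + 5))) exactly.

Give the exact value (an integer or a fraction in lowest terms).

t_(k+1)/t_k = (k - 6)*(k + 2)**2/((k - 7)*(k + 1)*(k + 6)).
So A=k + 2 and B=k + 6, with C=k**2 - 6*k - 7.
Need (k + 2)·f(k+1) − (k + 5)·f(k) = k**2 - 6*k - 7.
deg f ≤ 3 (via 1,1,2).
Solving with deg f ≤ 3: f(k) = -k*(k + 1)*(k + 20)/12.
So s_k = (B(k−1)f/C)·t_k = (-k*(k + 5)*(k + 20)/(12*(k - 7)))·t_k = k*(k**2 + 21*k + 20)/(6*(k**3 + 9*k**2 + 26*k + 24)).
Verify: 2*(-k**2 + 6*k + 7)/(k**4 + 14*k**3 + 71*k**2 + 154*k + 120) matches t_k.
Telescoping: Σ = s_(10) − s_(3) = 275/1092 − (23/105) = 179/5460.

Σ = 179/5460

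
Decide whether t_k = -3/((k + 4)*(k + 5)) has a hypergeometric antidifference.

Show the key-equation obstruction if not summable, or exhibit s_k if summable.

Compute t_(k+1)/t_k: get (k + 4)/(k + 6).
Factor: A=k + 4; B=k + 6; C=1.
Set up (k + 4)·f(k+1) − (k + 5)·f(k) − (1) = 0.
From deg A=1, deg B=1, deg C=0: d=1.
Coefficient equations give f(k) = k/4.
Certificate R = B(k−1)f/C = k*(k + 5)/4 gives s_k = -3*k/(4*k + 16).
Verify: -3/(k**2 + 9*k + 20) matches t_k.

Yes. s_k = -3*k/(4*k + 16).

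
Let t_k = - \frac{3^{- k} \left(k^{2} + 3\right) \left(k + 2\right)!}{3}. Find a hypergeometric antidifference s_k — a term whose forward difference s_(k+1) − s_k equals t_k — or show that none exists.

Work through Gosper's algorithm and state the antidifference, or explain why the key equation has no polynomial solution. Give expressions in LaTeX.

s_k = - 3^{- k} \left(k - 1\right) \left(k + 2\right)!

Ratio r(k) = (k + 3)*((k + 1)**2 + 3)/(3*(k**2 + 3)).
Normal form (A,B,C) = (k/3 + 1, 1, k**2 + 3).
Solve (k/3 + 1)·f(k+1) − (1)·f(k) = k**2 + 3.
From deg A=1, deg B=0, deg C=2: d=1.
Solve for f: f(k) = 3*(k - 1) (degree 1 ≤ 1).
Certificate R = B(k−1)f/C = 3*(k - 1)/(k**2 + 3) gives s_k = -(k - 1)*factorial(k + 2)/3**k.
Verify: -(k**2 + 3)*factorial(k + 2)/(3*3**k) matches t_k.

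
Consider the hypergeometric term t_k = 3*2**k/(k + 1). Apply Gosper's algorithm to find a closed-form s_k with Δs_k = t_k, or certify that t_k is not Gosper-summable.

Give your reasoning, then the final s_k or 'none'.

none — t_k is not Gosper-summable

Compute t_(k+1)/t_k: get 2*(k + 1)/(k + 2).
Factor: A=2*k + 2; B=k + 2; C=1.
f must satisfy (2*k + 2)·f(k+1) − (k + 1)·f(k) = 1.
Bound: deg f ≤ -1.
d = -1 < 0 ⇒ no nonzero polynomial f; not summable.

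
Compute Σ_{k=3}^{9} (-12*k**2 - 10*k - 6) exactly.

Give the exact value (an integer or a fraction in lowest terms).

Σ = -3822

Ratio r(k) = (6*k**2 + 17*k + 14)/(6*k**2 + 5*k + 3).
A = 1, B = 1, C = k**2 + 5*k/6 + 1/2.
Solve (1)·f(k+1) − (1)·f(k) = k**2 + 5*k/6 + 1/2.
d = 3 from the (0,0,2) case.
Solving with deg f ≤ 3: f(k) = k*(4*k**2 - k + 3)/12.
Certificate R = B(k−1)f/C = k*(4*k**2 - k + 3)/(2*(6*k**2 + 5*k + 3)) gives s_k = k*(-4*k**2 + k - 3).
Verify: -12*k**2 - 10*k - 6 matches t_k.
Telescoping: Σ = s_(10) − s_(3) = -3930 − (-108) = -3822.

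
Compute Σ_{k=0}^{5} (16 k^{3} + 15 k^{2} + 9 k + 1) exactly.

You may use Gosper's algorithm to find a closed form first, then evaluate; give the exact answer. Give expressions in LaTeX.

Step 1: r(k) = (16*k**3 + 63*k**2 + 87*k + 41)/(16*k**3 + 15*k**2 + 9*k + 1).
So A=1 and B=1, with C=k**3 + 15*k**2/16 + 9*k/16 + 1/16.
f must satisfy (1)·f(k+1) − (1)·f(k) = k**3 + 15*k**2/16 + 9*k/16 + 1/16.
Degrees (0,0,3) ⇒ d ≤ 4.
Match coefficients ⇒ f(k) = k*(4*k**3 - 3*k**2 + k - 1)/16.
So s_k = (B(k−1)f/C)·t_k = (k*(4*k**3 - 3*k**2 + k - 1)/(16*k**3 + 15*k**2 + 9*k + 1))·t_k = k*(4*k**3 - 3*k**2 + k - 1).
Δs = 16*k**3 + 15*k**2 + 9*k + 1, as required.
Evaluate s at k=6 and k=0: 4566 and 0; difference 4566.

Σ = 4566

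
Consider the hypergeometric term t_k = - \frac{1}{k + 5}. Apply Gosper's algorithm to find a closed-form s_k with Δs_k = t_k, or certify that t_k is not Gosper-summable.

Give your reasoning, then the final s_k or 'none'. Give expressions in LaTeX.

not Gosper-summable; s_k does not exist

t_(k+1)/t_k = (k + 5)/(k + 6).
A = k + 5, B = k + 6, C = 1.
Set up (k + 5)·f(k+1) − (k + 5)·f(k) − (1) = 0.
Bound: deg f ≤ 0.
Put f(k) = c0: A·f(k+1) − B(k−1)·f(k) − C = -1; need -1 = 0 — inconsistent ⇒ no f, not summable.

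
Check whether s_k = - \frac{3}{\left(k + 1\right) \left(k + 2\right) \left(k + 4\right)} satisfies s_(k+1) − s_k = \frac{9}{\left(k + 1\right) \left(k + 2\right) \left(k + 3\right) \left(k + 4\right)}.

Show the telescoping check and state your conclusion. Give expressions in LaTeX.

Invalid: residual - \frac{12}{k^{5} + 15 k^{4} + 85 k^{3} + 225 k^{2} + 274 k + 120} ≠ 0.

s_(k+1) = -3/((k + 2)*(k + 3)*(k + 5))
s_(k+1) − s_k = 3*(3*k + 11)/(k**5 + 15*k**4 + 85*k**3 + 225*k**2 + 274*k + 120)
(s_(k+1) − s_k) − t_k = -12/(k**5 + 15*k**4 + 85*k**3 + 225*k**2 + 274*k + 120)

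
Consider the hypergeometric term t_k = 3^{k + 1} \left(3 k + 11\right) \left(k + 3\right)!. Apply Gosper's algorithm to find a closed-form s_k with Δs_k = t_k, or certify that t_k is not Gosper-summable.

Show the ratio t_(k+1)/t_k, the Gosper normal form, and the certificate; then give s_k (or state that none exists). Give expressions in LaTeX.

s_k = 3^{k + 1} \left(k + 3\right)!

r(k) = 3*(k + 4)*(3*k + 14)/(3*k + 11) after simplifying.
A = 3*k + 12, B = 1, C = k + 11/3.
f must satisfy (3*k + 12)·f(k+1) − (1)·f(k) = k + 11/3.
From deg A=1, deg B=0, deg C=1: d=0.
A polynomial solution: f(k) = 1/3.
Certificate R = B(k−1)f/C = 1/(3*k + 11) gives s_k = 3**(k + 1)*factorial(k + 3).
Δs = 3**(k + 1)*(3*k + 11)*factorial(k + 3), as required.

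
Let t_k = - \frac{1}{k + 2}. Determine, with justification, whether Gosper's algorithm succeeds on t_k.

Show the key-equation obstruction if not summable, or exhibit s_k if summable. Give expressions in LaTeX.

t_(k+1)/t_k = (k + 2)/(k + 3).
Take A(k)=k + 2, B(k)=k + 3, C(k)=1.
Key eq: (k + 2)·f(k+1) = (k + 2)·f(k) + (1).
d = 0 from the (1,1,0) case.
Write f(k) = c0. Then LHS − RHS = -1, requiring -1 = 0: contradictory. No certificate.

No. Not Gosper-summable.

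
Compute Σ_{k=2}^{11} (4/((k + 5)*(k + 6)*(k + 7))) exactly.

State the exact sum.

Σ = 125/4284

Compute t_(k+1)/t_k: get (k + 5)/(k + 8).
Normal form (A,B,C) = (k + 5, k + 8, 1).
Set up (k + 5)·f(k+1) − (k + 7)·f(k) − (1) = 0.
Degrees (1,1,0) ⇒ d ≤ 2.
A polynomial solution: f(k) = k*(k + 11)/60.
So s_k = (B(k−1)f/C)·t_k = (k*(k + 7)*(k + 11)/60)·t_k = k*(k + 11)/(15*(k + 5)*(k + 6)).
Δs = 4/(k**3 + 18*k**2 + 107*k + 210), as required.
Σ_(k=2)^(11) t_k = s_(12) − s_(2) = 46/765 − (13/420) = 125/4284.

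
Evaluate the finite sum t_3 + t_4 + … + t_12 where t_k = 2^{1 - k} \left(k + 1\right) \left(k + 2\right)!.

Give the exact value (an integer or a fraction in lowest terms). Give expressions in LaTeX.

Step 1: r(k) = (k + 2)*(k + 3)/(2*(k + 1)).
Gosper form: A/B · C(k+1)/C(k) with A=k/2 + 3/2, B=1, C=k + 1.
Key eq: (k/2 + 3/2)·f(k+1) = (1)·f(k) + (k + 1).
d = 0 from the (1,0,1) case.
Solve for f: f(k) = 2 (degree 0 ≤ 0).
Then R = B(k−1)f/C = 2/(k + 1), so s_k = R(k)·t_k = 2**(2 - k)*factorial(k + 2).
Verify: 2**(1 - k)*(k + 1)*factorial(k + 2) matches t_k.
Σ_(k=3)^(12) t_k = s_(13) − s_(3) = 638512875 − (60) = 638512815.

Σ = 638512815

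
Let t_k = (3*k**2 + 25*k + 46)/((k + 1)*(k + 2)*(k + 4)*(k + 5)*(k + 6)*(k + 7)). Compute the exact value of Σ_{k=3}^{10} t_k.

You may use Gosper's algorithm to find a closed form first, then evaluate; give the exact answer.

The ratio is (k + 1)*(k + 4)*(25*k + 3*(k + 1)**2 + 71)/((k + 3)*(k + 8)*(3*k**2 + 25*k + 46)).
Take A(k)=k + 1, B(k)=k + 8, C(k)=k**3 + 34*k**2/3 + 121*k/3 + 46.
f must satisfy (k + 1)·f(k+1) − (k + 7)·f(k) = k**3 + 34*k**2/3 + 121*k/3 + 46.
Degrees (1,1,3) ⇒ d ≤ 6.
Coefficient equations give f(k) = k*(k + 2)*(k + 3)*(k + 5)*(k**2 + 11*k + 34)/72.
Certificate R = B(k−1)f/C = k*(k + 2)*(k + 5)*(k + 7)*(k**2 + 11*k + 34)/(24*(3*k**2 + 25*k + 46)) gives s_k = k*(k**2 + 11*k + 34)/(24*(k**3 + 11*k**2 + 34*k + 24)).
Verify: (3*k**2 + 25*k + 46)/(k**6 + 25*k**5 + 247*k**4 + 1219*k**3 + 3112*k**2 + 3796*k + 1680) matches t_k.
Σ_(k=3)^(10) t_k = s_(11) − s_(3) = 253/6120 − (19/504) = 13/3570.

Σ = 13/3570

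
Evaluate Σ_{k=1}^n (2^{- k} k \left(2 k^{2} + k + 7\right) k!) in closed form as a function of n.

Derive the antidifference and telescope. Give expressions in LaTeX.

S(n) = 2^{- n} \left(- 2^{n + 1} + 2 n^{3} n! + 5 n^{2} n! + 5 n n! + 2 n!\right)

Step 1: r(k) = (k + 1)**2*(k/2 + (k + 1)**2 + 4)/(k*(2*k**2 + k + 7)).
Normal form (A,B,C) = (k/2 + 1/2, 1, k**3 + k**2/2 + 7*k/2).
Need (k/2 + 1/2)·f(k+1) − (1)·f(k) = k**3 + k**2/2 + 7*k/2.
Degrees (1,0,3) ⇒ d ≤ 2.
Solve for f: f(k) = 2*k**2 - k + 1 (degree 2 ≤ 2).
Get s_k = R·t_k = 2**(1 - k)*(2*k**2 - k + 1)*factorial(k) with R(k) = B(k−1)f(k)/C(k) = 2*(2*k**2 - k + 1)/(k*(2*k**2 + k + 7)).
s_(k+1) − s_k = k*(2*k**2 + k + 7)*factorial(k)/2**k = t_k.
Σ_(k=1)^n t_k = s_(n+1) − s_(1) = ((2*n**2 + 3*n + 2)*factorial(n + 1)/2**n) − (2), i.e. (-2**(n + 1) + 2*n**3*factorial(n) + 5*n**2*factorial(n) + 5*n*factorial(n) + 2*factorial(n))/2**n.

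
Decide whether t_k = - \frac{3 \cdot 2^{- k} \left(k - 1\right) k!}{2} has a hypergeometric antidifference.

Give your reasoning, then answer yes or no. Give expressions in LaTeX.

Yes. s_k = - 3 \cdot 2^{- k} k!.

t_(k+1)/t_k = k*(k + 1)/(2*(k - 1)).
Take A(k)=k/2 + 1/2, B(k)=1, C(k)=k - 1.
Solve (k/2 + 1/2)·f(k+1) − (1)·f(k) = k - 1.
Bound: deg f ≤ 0.
Solve for f: f(k) = 2 (degree 0 ≤ 0).
Get s_k = R·t_k = -3*factorial(k)/2**k with R(k) = B(k−1)f(k)/C(k) = 2/(k - 1).
Verify: -3*(k - 1)*factorial(k)/(2*2**k) matches t_k.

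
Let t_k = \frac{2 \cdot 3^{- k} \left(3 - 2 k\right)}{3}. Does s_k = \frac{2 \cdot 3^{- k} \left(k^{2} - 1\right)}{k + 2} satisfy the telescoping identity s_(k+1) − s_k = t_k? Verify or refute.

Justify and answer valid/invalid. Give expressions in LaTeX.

s_(k+1) = 2*k*(k + 2)/(3*3**k*(k + 3))
s_(k+1) − s_k = 2*(-2*k**3 - 5*k**2 + 7*k + 9)/(3*3**k*(k**2 + 5*k + 6))
(s_(k+1) − s_k) − t_k = 2*(2*k**2 + 4*k - 9)/(3*3**k*(k**2 + 5*k + 6))

Invalid: residual \frac{2 \cdot 3^{- k} \left(2 k^{2} + 4 k - 9\right)}{3 \left(k^{2} + 5 k + 6\right)} ≠ 0.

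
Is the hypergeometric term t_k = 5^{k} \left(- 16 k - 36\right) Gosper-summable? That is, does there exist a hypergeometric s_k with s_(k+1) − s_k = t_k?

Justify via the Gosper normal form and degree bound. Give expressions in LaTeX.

Yes. s_k = - 4 \cdot 5^{k} \left(k + 1\right).

Compute t_(k+1)/t_k: get 5*(4*k + 13)/(4*k + 9).
Factor: A=5; B=1; C=k + 9/4.
Set up (5)·f(k+1) − (1)·f(k) − (k + 9/4) = 0.
d = 1 from the (0,0,1) case.
A polynomial solution: f(k) = (k + 1)/4.
Certificate R = B(k−1)f/C = (k + 1)/(4*k + 9) gives s_k = -4*5**k*(k + 1).
Verify: 5**k*(-16*k - 36) matches t_k.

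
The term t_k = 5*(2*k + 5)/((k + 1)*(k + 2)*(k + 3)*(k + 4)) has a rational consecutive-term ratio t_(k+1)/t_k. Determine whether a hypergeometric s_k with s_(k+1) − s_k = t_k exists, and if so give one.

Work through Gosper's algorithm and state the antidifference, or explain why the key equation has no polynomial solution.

Compute t_(k+1)/t_k: get (k + 1)*(2*k + 7)/((k + 5)*(2*k + 5)).
Gosper form: A/B · C(k+1)/C(k) with A=k + 1, B=k + 5, C=k + 5/2.
Need (k + 1)·f(k+1) − (k + 4)·f(k) = k + 5/2.
From deg A=1, deg B=1, deg C=1: d=3.
Coefficient equations give f(k) = k*(k + 2)*(k + 4)/6.
R(k) = B(k−1)·f(k)/C(k) = k*(k + 2)*(k + 4)**2/(3*(2*k + 5)); s_k = R·t_k = 5*k*(k + 4)/(3*(k**2 + 4*k + 3)).
Verify: 5*(2*k + 5)/(k**4 + 10*k**3 + 35*k**2 + 50*k + 24) matches t_k.

s_k = 5*k*(k + 4)/(3*(k**2 + 4*k + 3))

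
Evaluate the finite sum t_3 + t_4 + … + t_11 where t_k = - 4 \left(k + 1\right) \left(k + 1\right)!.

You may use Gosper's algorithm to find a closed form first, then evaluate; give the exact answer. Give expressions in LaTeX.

Σ = -24908083104

The ratio is (k + 2)**2/(k + 1).
Gosper form: A/B · C(k+1)/C(k) with A=k + 2, B=1, C=k + 1.
Solve (k + 2)·f(k+1) − (1)·f(k) = k + 1.
Degrees (1,0,1) ⇒ d ≤ 0.
A polynomial solution: f(k) = 1.
Get s_k = R·t_k = -4*factorial(k + 1) with R(k) = B(k−1)f(k)/C(k) = 1/(k + 1).
Δs = -4*(k + 1)*factorial(k + 1), as required.
Telescoping: Σ = s_(12) − s_(3) = -24908083200 − (-96) = -24908083104.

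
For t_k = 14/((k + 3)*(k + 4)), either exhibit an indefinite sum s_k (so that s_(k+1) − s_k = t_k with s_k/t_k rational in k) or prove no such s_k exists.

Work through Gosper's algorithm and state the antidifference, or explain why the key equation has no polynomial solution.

s_k = 14*k/(3*(k + 3))

t_(k+1)/t_k = (k + 3)/(k + 5).
So A=k + 3 and B=k + 5, with C=1.
Set up (k + 3)·f(k+1) − (k + 4)·f(k) − (1) = 0.
Bound: deg f ≤ 1.
A polynomial solution: f(k) = k/3.
Certificate R = B(k−1)f/C = k*(k + 4)/3 gives s_k = 14*k/(3*(k + 3)).
Check: Δs_k = 14/(k**2 + 7*k + 12). ✓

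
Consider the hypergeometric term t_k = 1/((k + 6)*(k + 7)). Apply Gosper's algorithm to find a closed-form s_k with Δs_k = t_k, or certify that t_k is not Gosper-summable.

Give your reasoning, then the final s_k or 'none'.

Step 1: r(k) = (k + 6)/(k + 8).
Normal form (A,B,C) = (k + 6, k + 8, 1).
Set up (k + 6)·f(k+1) − (k + 7)·f(k) − (1) = 0.
d = 1 from the (1,1,0) case.
A polynomial solution: f(k) = k/6.
R(k) = B(k−1)·f(k)/C(k) = k*(k + 7)/6; s_k = R·t_k = k/(6*(k + 6)).
Check: Δs_k = 1/(k**2 + 13*k + 42). ✓

s_k = k/(6*(k + 6))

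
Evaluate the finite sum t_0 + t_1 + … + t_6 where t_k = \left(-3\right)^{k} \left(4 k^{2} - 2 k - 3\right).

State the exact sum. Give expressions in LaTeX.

r(k) = 3*(-4*k**2 - 6*k + 1)/(4*k**2 - 2*k - 3) after simplifying.
So A=-3 and B=1, with C=k**2 - k/2 - 3/4.
Key eq: (-3)·f(k+1) = (1)·f(k) + (k**2 - k/2 - 3/4).
Degrees (0,0,2) ⇒ d ≤ 2.
Match coefficients ⇒ f(k) = -k*(k - 2)/4.
So s_k = (B(k−1)f/C)·t_k = (-k*(k - 2)/(4*k**2 - 2*k - 3))·t_k = (-3)**k*k*(2 - k).
Check: Δs_k = (-3)**k*(4*k**2 - 2*k - 3). ✓
Telescoping: Σ = s_(7) − s_(0) = 76545 − (0) = 76545.

Σ = 76545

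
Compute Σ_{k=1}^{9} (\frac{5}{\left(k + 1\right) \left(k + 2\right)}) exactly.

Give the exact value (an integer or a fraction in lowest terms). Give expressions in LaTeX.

Σ = 45/22

r(k) = (k + 1)/(k + 3) after simplifying.
Factor: A=k + 1; B=k + 3; C=1.
f must satisfy (k + 1)·f(k+1) − (k + 2)·f(k) = 1.
deg f ≤ 1 (via 1,1,0).
Solve for f: f(k) = k (degree 1 ≤ 1).
Certificate R = B(k−1)f/C = k*(k + 2) gives s_k = 5*k/(k + 1).
Verify: 5/(k**2 + 3*k + 2) matches t_k.
Telescoping: Σ = s_(10) − s_(1) = 50/11 − (5/2) = 45/22.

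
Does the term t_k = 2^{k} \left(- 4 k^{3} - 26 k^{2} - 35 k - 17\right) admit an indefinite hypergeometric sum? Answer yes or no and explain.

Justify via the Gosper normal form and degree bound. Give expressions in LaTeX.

r(k) = 2*(4*k**3 + 38*k**2 + 99*k + 82)/(4*k**3 + 26*k**2 + 35*k + 17) after simplifying.
So A=2 and B=1, with C=k**3 + 13*k**2/2 + 35*k/4 + 17/4.
Solve (2)·f(k+1) − (1)·f(k) = k**3 + 13*k**2/2 + 35*k/4 + 17/4.
From deg A=0, deg B=0, deg C=3: d=3.
Coefficient equations give f(k) = (4*k**3 + 2*k**2 + 3*k - 1)/4.
Certificate R = B(k−1)f/C = (4*k**3 + 2*k**2 + 3*k - 1)/(4*k**3 + 26*k**2 + 35*k + 17) gives s_k = 2**k*(-4*k**3 - 2*k**2 - 3*k + 1).
Δs = 2**k*(-4*k**3 - 26*k**2 - 35*k - 17), as required.

Yes. s_k = 2^{k} \left(- 4 k^{3} - 2 k^{2} - 3 k + 1\right).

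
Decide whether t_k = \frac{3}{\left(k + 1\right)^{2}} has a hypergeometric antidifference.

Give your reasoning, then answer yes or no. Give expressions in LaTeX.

No — the linear system for f has no solution.

Compute t_(k+1)/t_k: get (k + 1)**2/(k + 2)**2.
Normal form (A,B,C) = (k**2 + 2*k + 1, k**2 + 4*k + 4, 1).
f must satisfy (k**2 + 2*k + 1)·f(k+1) − (k**2 + 2*k + 1)·f(k) = 1.
d = 0 from the (2,2,0) case.
Write f(k) = c0. Then LHS − RHS = -1, requiring -1 = 0: contradictory. No certificate.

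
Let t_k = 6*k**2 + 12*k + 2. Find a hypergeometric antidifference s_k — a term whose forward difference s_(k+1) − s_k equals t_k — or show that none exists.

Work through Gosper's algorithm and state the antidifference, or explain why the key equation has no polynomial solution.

Ratio r(k) = (3*k**2 + 12*k + 10)/(3*k**2 + 6*k + 1).
Take A(k)=1, B(k)=1, C(k)=k**2 + 2*k + 1/3.
Solve (1)·f(k+1) − (1)·f(k) = k**2 + 2*k + 1/3.
deg f ≤ 3 (via 0,0,2).
A polynomial solution: f(k) = k*(2*k**2 + 3*k - 3)/6.
R(k) = B(k−1)·f(k)/C(k) = k*(2*k**2 + 3*k - 3)/(2*(3*k**2 + 6*k + 1)); s_k = R·t_k = k*(2*k**2 + 3*k - 3).
s_(k+1) − s_k = 6*k**2 + 12*k + 2 = t_k.

s_k = k*(2*k**2 + 3*k - 3)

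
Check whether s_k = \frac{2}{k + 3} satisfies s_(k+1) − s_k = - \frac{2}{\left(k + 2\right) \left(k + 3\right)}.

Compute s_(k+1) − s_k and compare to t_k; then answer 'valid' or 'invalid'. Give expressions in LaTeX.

s_(k+1) = 2/(k + 4)
s_(k+1) − s_k = -2/((k + 3)*(k + 4))
(s_(k+1) − s_k) − t_k = 4/(k**3 + 9*k**2 + 26*k + 24)

Invalid: residual \frac{4}{k^{3} + 9 k^{2} + 26 k + 24} ≠ 0.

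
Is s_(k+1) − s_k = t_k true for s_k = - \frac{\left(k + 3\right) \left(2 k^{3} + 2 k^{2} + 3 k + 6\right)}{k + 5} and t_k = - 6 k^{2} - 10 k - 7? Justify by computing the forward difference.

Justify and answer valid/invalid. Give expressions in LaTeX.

Invalid: residual \frac{2 \left(4 k^{3} + 38 k^{2} + 54 k + 29\right)}{k^{2} + 11 k + 30} ≠ 0.

s_(k+1) = (-2*k**4 - 16*k**3 - 45*k**2 - 65*k - 52)/(k + 6)
s_(k+1) − s_k = (-6*k**4 - 68*k**3 - 221*k**2 - 269*k - 152)/(k**2 + 11*k + 30)
(s_(k+1) − s_k) − t_k = 2*(4*k**3 + 38*k**2 + 54*k + 29)/(k**2 + 11*k + 30)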